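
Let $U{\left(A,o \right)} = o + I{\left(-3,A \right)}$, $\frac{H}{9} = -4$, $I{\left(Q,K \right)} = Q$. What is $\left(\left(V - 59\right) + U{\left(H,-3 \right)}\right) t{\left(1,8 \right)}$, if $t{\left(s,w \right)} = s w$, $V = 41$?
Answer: $-192$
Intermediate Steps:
$H = -36$ ($H = 9 \left(-4\right) = -36$)
$U{\left(A,o \right)} = -3 + o$ ($U{\left(A,o \right)} = o - 3 = -3 + o$)
$\left(\left(V - 59\right) + U{\left(H,-3 \right)}\right) t{\left(1,8 \right)} = \left(\left(41 - 59\right) - 6\right) 1 \cdot 8 = \left(-18 - 6\right) 8 = \left(-24\right) 8 = -192$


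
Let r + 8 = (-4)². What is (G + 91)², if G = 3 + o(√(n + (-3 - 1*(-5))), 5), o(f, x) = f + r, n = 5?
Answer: (102 + √7)² ≈ 10951.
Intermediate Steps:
r = 8 (r = -8 + (-4)² = -8 + 16 = 8)
o(f, x) = 8 + f (o(f, x) = f + 8 = 8 + f)
G = 11 + √7 (G = 3 + (8 + √(5 + (-3 - 1*(-5)))) = 3 + (8 + √(5 + (-3 + 5))) = 3 + (8 + √(5 + 2)) = 3 + (8 + √7) = 11 + √7 ≈ 13.646)
(G + 91)² = ((11 + √7) + 91)² = (102 + √7)²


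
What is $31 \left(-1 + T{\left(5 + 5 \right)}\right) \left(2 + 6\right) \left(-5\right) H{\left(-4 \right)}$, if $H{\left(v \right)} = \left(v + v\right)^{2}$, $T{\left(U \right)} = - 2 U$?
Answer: $1666560$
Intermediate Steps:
$H{\left(v \right)} = 4 v^{2}$ ($H{\left(v \right)} = \left(2 v\right)^{2} = 4 v^{2}$)
$31 \left(-1 + T{\left(5 + 5 \right)}\right) \left(2 + 6\right) \left(-5\right) H{\left(-4 \right)} = 31 \left(-1 - 2 \left(5 + 5\right)\right) \left(2 + 6\right) \left(-5\right) 4 \left(-4\right)^{2} = 31 \left(-1 - 20\right) 8 \left(-5\right) 4 \cdot 16 = 31 \left(-1 - 20\right) \left(-40\right) 64 = 31 \left(\left(-21\right) \left(-40\right)\right) 64 = 31 \cdot 840 \cdot 64 = 26040 \cdot 64 = 1666560$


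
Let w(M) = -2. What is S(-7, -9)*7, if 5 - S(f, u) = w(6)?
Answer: 49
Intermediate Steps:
S(f, u) = 7 (S(f, u) = 5 - 1*(-2) = 5 + 2 = 7)
S(-7, -9)*7 = 7*7 = 49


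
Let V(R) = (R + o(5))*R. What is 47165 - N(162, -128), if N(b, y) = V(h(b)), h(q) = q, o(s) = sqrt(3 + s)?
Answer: 20921 - 324*sqrt(2) ≈ 20463.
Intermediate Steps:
V(R) = R*(R + 2*sqrt(2)) (V(R) = (R + sqrt(3 + 5))*R = (R + sqrt(8))*R = (R + 2*sqrt(2))*R = R*(R + 2*sqrt(2)))
N(b, y) = b*(b + 2*sqrt(2))
47165 - N(162, -128) = 47165 - 162*(162 + 2*sqrt(2)) = 47165 - (26244 + 324*sqrt(2)) = 47165 + (-26244 - 324*sqrt(2)) = 20921 - 324*sqrt(2)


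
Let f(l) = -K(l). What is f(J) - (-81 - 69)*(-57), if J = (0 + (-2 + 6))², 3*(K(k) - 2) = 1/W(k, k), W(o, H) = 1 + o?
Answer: -436153/51 ≈ -8552.0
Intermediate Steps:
K(k) = 2 + 1/(3*(1 + k))
J = 16 (J = (0 + 4)² = 4² = 16)
f(l) = -(7 + 6*l)/(3*(1 + l))
f(J) - (-81 - 69)*(-57) = (-7 - 6*16)/(3*(1 + 16)) - (-81 - 69)*(-57) = (⅓)*(-7 - 96)/17 - (-150)*(-57) = (⅓)*(1/17)*(-103) - 1*8550 = -103/51 - 8550 = -436153/51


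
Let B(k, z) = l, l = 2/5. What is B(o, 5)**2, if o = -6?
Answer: 4/25 ≈ 0.16000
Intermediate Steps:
l = 2/5 (l = 2*(1/5) = 2/5 ≈ 0.40000)
B(k, z) = 2/5
B(o, 5)**2 = (2/5)**2 = 4/25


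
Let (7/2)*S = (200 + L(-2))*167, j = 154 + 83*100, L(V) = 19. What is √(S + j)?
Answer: 2*√231567/7 ≈ 137.49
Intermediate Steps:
j = 8454 (j = 154 + 8300 = 8454)
S = 73146/7 (S = 2*((200 + 19)*167)/7 = 2*(219*167)/7 = (2/7)*36573 = 73146/7 ≈ 10449.)
√(S + j) = √(73146/7 + 8454) = √(132324/7) = 2*√231567/7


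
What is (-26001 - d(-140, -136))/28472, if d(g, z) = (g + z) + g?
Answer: -25585/28472 ≈ -0.89860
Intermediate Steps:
d(g, z) = z + 2*g
(-26001 - d(-140, -136))/28472 = (-26001 - (-136 + 2*(-140)))/28472 = (-26001 - (-136 - 280))*(1/28472) = (-26001 - 1*(-416))*(1/28472) = (-26001 + 416)*(1/28472) = -25585*1/28472 = -25585/28472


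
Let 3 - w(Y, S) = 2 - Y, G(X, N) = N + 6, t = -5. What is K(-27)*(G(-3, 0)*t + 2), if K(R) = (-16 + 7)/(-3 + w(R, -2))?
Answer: -252/29 ≈ -8.6897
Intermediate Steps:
G(X, N) = 6 + N
w(Y, S) = 1 + Y (w(Y, S) = 3 - (2 - Y) = 3 + (-2 + Y) = 1 + Y)
K(R) = -9/(-2 + R) (K(R) = (-16 + 7)/(-3 + (1 + R)) = -9/(-2 + R))
K(-27)*(G(-3, 0)*t + 2) = (-9/(-2 - 27))*((6 + 0)*(-5) + 2) = (-9/(-29))*(6*(-5) + 2) = (-9*(-1/29))*(-30 + 2) = (9/29)*(-28) = -252/29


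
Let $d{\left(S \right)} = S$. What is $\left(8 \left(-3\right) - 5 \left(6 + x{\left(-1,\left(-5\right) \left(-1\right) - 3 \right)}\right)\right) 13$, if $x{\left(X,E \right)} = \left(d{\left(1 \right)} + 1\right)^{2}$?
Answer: $-962$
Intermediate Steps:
$x{\left(X,E \right)} = 4$ ($x{\left(X,E \right)} = \left(1 + 1\right)^{2} = 2^{2} = 4$)
$\left(8 \left(-3\right) - 5 \left(6 + x{\left(-1,\left(-5\right) \left(-1\right) - 3 \right)}\right)\right) 13 = \left(8 \left(-3\right) - 5 \left(6 + 4\right)\right) 13 = \left(-24 - 50\right) 13 = \left(-74\right) 13 = -962$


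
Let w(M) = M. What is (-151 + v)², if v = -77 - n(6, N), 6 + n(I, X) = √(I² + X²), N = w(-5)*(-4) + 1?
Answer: 49761 + 1332*√53 ≈ 59458.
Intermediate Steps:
N = 21 (N = -5*(-4) + 1 = 20 + 1 = 21)
n(I, X) = -6 + √(I² + X²)
v = -71 - 3*√53 (v = -77 - (-6 + √(6² + 21²)) = -77 - (-6 + √(36 + 441)) = -77 - (-6 + √477) = -77 - (-6 + 3*√53) = -77 + (6 - 3*√53) = -71 - 3*√53 ≈ -92.840)
(-151 + v)² = (-151 + (-71 - 3*√53))² = (-222 - 3*√53)²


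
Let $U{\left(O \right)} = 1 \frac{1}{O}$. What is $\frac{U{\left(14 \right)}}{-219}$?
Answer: $- \frac{1}{3066} \approx -0.00032616$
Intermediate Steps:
$U{\left(O \right)} = \frac{1}{O}$
$\frac{U{\left(14 \right)}}{-219} = \frac{1}{14 \left(-219\right)} = \frac{1}{14} \left(- \frac{1}{219}\right) = - \frac{1}{3066}$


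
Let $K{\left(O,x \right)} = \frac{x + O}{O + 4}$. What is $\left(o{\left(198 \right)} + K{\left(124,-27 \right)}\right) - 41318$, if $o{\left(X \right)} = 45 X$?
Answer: $- \frac{4148127}{128} \approx -32407.0$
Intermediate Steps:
$K{\left(O,x \right)} = \frac{O + x}{4 + O}$
$\left(o{\left(198 \right)} + K{\left(124,-27 \right)}\right) - 41318 = \left(45 \cdot 198 + \frac{124 - 27}{4 + 124}\right) - 41318 = \left(8910 + \frac{1}{128} \cdot 97\right) - 41318 = \left(8910 + \frac{97}{128}\right) - 41318 = \frac{1140577}{128} - 41318 = - \frac{4148127}{128}$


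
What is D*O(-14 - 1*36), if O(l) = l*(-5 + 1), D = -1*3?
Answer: -600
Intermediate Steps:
D = -3
O(l) = -4*l (O(l) = l*(-4) = -4*l)
D*O(-14 - 1*36) = -(-12)*(-14 - 1*36) = -(-12)*(-14 - 36) = -(-12)*(-50) = -3*200 = -600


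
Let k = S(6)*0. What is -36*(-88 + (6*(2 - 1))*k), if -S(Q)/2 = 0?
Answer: 3168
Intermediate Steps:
S(Q) = 0 (S(Q) = -2*0 = 0)
k = 0 (k = 0*0 = 0)
-36*(-88 + (6*(2 - 1))*k) = -36*(-88 + (6*(2 - 1))*0) = -36*(-88 + (6*1)*0) = -36*(-88 + 6*0) = -36*(-88 + 0) = -36*(-88) = 3168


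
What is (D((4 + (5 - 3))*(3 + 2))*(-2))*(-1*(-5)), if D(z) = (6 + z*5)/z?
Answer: -52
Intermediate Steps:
D(z) = (6 + 5*z)/z
(D((4 + (5 - 3))*(3 + 2))*(-2))*(-1*(-5)) = ((5 + 6/(((4 + (5 - 3))*(3 + 2))))*(-2))*(-1*(-5)) = ((5 + 6/(((4 + 2)*5)))*(-2))*5 = ((5 + 6/((6*5)))*(-2))*5 = ((5 + 6/30)*(-2))*5 = ((5 + 6*(1/30))*(-2))*5 = ((5 + ⅕)*(-2))*5 = ((26/5)*(-2))*5 = -52/5*5 = -52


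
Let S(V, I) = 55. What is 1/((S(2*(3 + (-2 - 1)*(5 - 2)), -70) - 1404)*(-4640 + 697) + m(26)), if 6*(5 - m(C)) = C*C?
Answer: 3/15956998 ≈ 1.8801e-7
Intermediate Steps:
m(C) = 5 - C**2/6 (m(C) = 5 - C*C/6 = 5 - C**2/6)
1/((S(2*(3 + (-2 - 1)*(5 - 2)), -70) - 1404)*(-4640 + 697) + m(26)) = 1/((55 - 1404)*(-4640 + 697) + (5 - 1/6*26**2)) = 1/(-1349*(-3943) + (5 - 1/6*676)) = 1/(5319107 + (5 - 338/3)) = 1/(5319107 - 323/3) = 1/(15956998/3) = 3/15956998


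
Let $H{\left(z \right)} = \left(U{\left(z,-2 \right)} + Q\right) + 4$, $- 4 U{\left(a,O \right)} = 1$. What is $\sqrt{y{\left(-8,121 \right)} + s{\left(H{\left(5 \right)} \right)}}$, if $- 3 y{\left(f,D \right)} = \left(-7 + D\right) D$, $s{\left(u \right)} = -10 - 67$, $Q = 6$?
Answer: $5 i \sqrt{187} \approx 68.374 i$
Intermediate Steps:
$U{\left(a,O \right)} = - \frac{1}{4}$ ($U{\left(a,O \right)} = \left(- \frac{1}{4}\right) 1 = - \frac{1}{4}$)
$H{\left(z \right)} = \frac{39}{4}$ ($H{\left(z \right)} = \left(- \frac{1}{4} + 6\right) + 4 = \frac{23}{4} + 4 = \frac{39}{4}$)
$s{\left(u \right)} = -77$
$y{\left(f,D \right)} = - \frac{D \left(-7 + D\right)}{3}$ ($y{\left(f,D \right)} = - \frac{\left(-7 + D\right) D}{3} = - \frac{D \left(-7 + D\right)}{3}$)
$\sqrt{y{\left(-8,121 \right)} + s{\left(H{\left(5 \right)} \right)}} = \sqrt{\frac{1}{3} \cdot 121 \left(7 - 121\right) - 77} = \sqrt{\frac{1}{3} \cdot 121 \left(-114\right) - 77} = \sqrt{-4598 - 77} = \sqrt{-4675} = 5 i \sqrt{187}$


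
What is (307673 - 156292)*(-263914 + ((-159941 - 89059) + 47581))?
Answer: -70442574873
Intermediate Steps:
(307673 - 156292)*(-263914 + ((-159941 - 89059) + 47581)) = 151381*(-263914 + (-249000 + 47581)) = 151381*(-263914 - 201419) = 151381*(-465333) = -70442574873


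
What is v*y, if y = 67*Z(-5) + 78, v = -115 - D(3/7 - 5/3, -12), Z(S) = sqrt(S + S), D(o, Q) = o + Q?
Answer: -55562/7 - 143179*I*sqrt(10)/21 ≈ -7937.4 - 21561.0*I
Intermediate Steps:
D(o, Q) = Q + o
Z(S) = sqrt(2)*sqrt(S) (Z(S) = sqrt(2*S) = sqrt(2)*sqrt(S))
v = -2137/21 (v = -115 - (-12 + (3/7 - 5/3)) = -115 - (-12 - 26/21) = -115 - 1*(-278/21) = -115 + 278/21 = -2137/21 ≈ -101.76)
y = 78 + 67*I*sqrt(10) (y = 67*(sqrt(2)*sqrt(-5)) + 78 = 67*(sqrt(2)*(I*sqrt(5))) + 78 = 67*(I*sqrt(10)) + 78 = 67*I*sqrt(10) + 78 = 78 + 67*I*sqrt(10) ≈ 78.0 + 211.87*I)
v*y = -2137*(78 + 67*I*sqrt(10))/21 = -55562/7 - 143179*I*sqrt(10)/21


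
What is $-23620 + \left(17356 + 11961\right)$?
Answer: $5697$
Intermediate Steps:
$-23620 + \left(17356 + 11961\right) = -23620 + 29317 = 5697$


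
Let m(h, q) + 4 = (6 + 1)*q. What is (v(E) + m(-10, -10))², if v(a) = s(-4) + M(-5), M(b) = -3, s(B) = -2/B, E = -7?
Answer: 23409/4 ≈ 5852.3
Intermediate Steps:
m(h, q) = -4 + 7*q (m(h, q) = -4 + (6 + 1)*q = -4 + 7*q)
v(a) = -5/2 (v(a) = -2/(-4) - 3 = -2*(-¼) - 3 = ½ - 3 = -5/2)
(v(E) + m(-10, -10))² = (-5/2 + (-4 + 7*(-10)))² = (-5/2 + (-4 - 70))² = (-5/2 - 74)² = (-153/2)² = 23409/4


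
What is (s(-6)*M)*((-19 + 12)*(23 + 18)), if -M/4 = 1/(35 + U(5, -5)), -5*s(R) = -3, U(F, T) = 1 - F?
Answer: 3444/155 ≈ 22.219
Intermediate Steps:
s(R) = ⅗ (s(R) = -⅕*(-3) = ⅗)
M = -4/31 (M = -4/(35 + (1 - 1*5)) = -4/(35 + (1 - 5)) = -4/(35 - 4) = -4/31 ≈ -0.12903)
(s(-6)*M)*((-19 + 12)*(23 + 18)) = ((⅗)*(-4/31))*((-19 + 12)*(23 + 18)) = -(-84)*41/155 = -12/155*(-287) = 3444/155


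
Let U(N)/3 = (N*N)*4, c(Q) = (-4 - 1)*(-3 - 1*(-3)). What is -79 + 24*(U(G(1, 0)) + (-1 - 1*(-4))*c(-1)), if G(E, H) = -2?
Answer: 1073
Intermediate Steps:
c(Q) = 0 (c(Q) = -5*(-3 + 3) = -5*0 = 0)
U(N) = 12*N² (U(N) = 3*((N*N)*4) = 3*(N²*4) = 3*(4*N²) = 12*N²)
-79 + 24*(U(G(1, 0)) + (-1 - 1*(-4))*c(-1)) = -79 + 24*(12*(-2)² + (-1 - 1*(-4))*0) = -79 + 24*(12*4 + (-1 + 4)*0) = -79 + 24*(48 + 3*0) = -79 + 24*(48 + 0) = -79 + 24*48 = -79 + 1152 = 1073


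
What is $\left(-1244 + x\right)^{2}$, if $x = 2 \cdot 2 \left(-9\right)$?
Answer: $1638400$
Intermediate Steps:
$x = -36$ ($x = 4 \left(-9\right) = -36$)
$\left(-1244 + x\right)^{2} = \left(-1244 - 36\right)^{2} = \left(-1280\right)^{2} = 1638400$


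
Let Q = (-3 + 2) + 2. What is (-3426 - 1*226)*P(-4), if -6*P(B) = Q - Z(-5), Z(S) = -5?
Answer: 3652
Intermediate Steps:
Q = 1 (Q = -1 + 2 = 1)
P(B) = -1 (P(B) = -(1 - 1*(-5))/6 = -(1 + 5)/6 = -⅙*6 = -1)
(-3426 - 1*226)*P(-4) = (-3426 - 1*226)*(-1) = (-3426 - 226)*(-1) = -3652*(-1) = 3652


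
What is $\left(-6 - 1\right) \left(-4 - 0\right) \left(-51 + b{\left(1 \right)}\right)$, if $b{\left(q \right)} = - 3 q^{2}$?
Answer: $-1512$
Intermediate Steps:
$\left(-6 - 1\right) \left(-4 - 0\right) \left(-51 + b{\left(1 \right)}\right) = \left(-6 - 1\right) \left(-4 - 0\right) \left(-51 - 3 \cdot 1^{2}\right) = - 7 \left(-4 + 0\right) \left(-51 - 3\right) = \left(-7\right) \left(-4\right) \left(-51 - 3\right) = 28 \left(-54\right) = -1512$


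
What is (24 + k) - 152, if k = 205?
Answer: 77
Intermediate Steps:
(24 + k) - 152 = (24 + 205) - 152 = 229 - 152 = 77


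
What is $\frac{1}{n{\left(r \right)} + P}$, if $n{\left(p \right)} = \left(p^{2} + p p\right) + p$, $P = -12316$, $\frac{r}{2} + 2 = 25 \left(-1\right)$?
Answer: $- \frac{1}{6538} \approx -0.00015295$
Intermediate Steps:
$r = -54$ ($r = -4 + 2 \cdot 25 \left(-1\right) = -4 + 2 \left(-25\right) = -4 - 50 = -54$)
$n{\left(p \right)} = p + 2 p^{2}$ ($n{\left(p \right)} = \left(p^{2} + p^{2}\right) + p = 2 p^{2} + p = p + 2 p^{2}$)
$\frac{1}{n{\left(r \right)} + P} = \frac{1}{- 54 \left(1 + 2 \left(-54\right)\right) - 12316} = \frac{1}{- 54 \left(1 - 108\right) - 12316} = \frac{1}{\left(-54\right) \left(-107\right) - 12316} = \frac{1}{5778 - 12316} = \frac{1}{-6538} = - \frac{1}{6538}$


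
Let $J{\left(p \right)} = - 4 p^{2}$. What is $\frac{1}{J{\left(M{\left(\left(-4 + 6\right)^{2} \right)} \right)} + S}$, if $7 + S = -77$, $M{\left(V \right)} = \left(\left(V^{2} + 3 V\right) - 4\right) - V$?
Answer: $- \frac{1}{1684} \approx -0.00059382$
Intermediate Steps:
$M{\left(V \right)} = -4 + V^{2} + 2 V$ ($M{\left(V \right)} = \left(-4 + V^{2} + 3 V\right) - V = -4 + V^{2} + 2 V$)
$S = -84$ ($S = -7 - 77 = -84$)
$\frac{1}{J{\left(M{\left(\left(-4 + 6\right)^{2} \right)} \right)} + S} = \frac{1}{- 4 \left(-4 + \left(\left(-4 + 6\right)^{2}\right)^{2} + 2 \left(-4 + 6\right)^{2}\right)^{2} - 84} = \frac{1}{- 4 \left(-4 + \left(2^{2}\right)^{2} + 2 \cdot 2^{2}\right)^{2} - 84} = \frac{1}{- 4 \left(-4 + 4^{2} + 2 \cdot 4\right)^{2} - 84} = \frac{1}{- 4 \left(-4 + 16 + 8\right)^{2} - 84} = \frac{1}{- 4 \cdot 20^{2} - 84} = \frac{1}{\left(-4\right) 400 - 84} = \frac{1}{-1600 - 84} = \frac{1}{-1684} = - \frac{1}{1684}$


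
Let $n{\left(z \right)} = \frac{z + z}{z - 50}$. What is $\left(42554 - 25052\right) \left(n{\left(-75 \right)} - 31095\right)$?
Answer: $- \frac{2721018438}{5} \approx -5.442 \cdot 10^{8}$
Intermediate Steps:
$n{\left(z \right)} = \frac{2 z}{-50 + z}$
$\left(42554 - 25052\right) \left(n{\left(-75 \right)} - 31095\right) = \left(42554 - 25052\right) \left(2 \left(-75\right) \frac{1}{-50 - 75} - 31095\right) = 17502 \left(2 \left(-75\right) \frac{1}{-125} - 31095\right) = 17502 \left(2 \left(-75\right) \left(- \frac{1}{125}\right) - 31095\right) = 17502 \left(\frac{6}{5} - 31095\right) = 17502 \left(- \frac{155469}{5}\right) = - \frac{2721018438}{5}$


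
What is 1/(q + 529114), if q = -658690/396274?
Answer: 198137/104836731273 ≈ 1.8900e-6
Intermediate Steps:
q = -329345/198137 (q = -658690*1/396274 = -329345/198137 ≈ -1.6622)
1/(q + 529114) = 1/(-329345/198137 + 529114) = 1/(104836731273/198137) = 198137/104836731273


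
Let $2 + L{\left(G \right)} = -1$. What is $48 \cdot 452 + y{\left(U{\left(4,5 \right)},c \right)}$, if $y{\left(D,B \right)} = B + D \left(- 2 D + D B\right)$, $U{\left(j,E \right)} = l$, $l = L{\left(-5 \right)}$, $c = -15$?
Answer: $21528$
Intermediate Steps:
$L{\left(G \right)} = -3$ ($L{\left(G \right)} = -2 - 1 = -3$)
$l = -3$
$U{\left(j,E \right)} = -3$
$y{\left(D,B \right)} = B + D \left(- 2 D + B D\right)$
$48 \cdot 452 + y{\left(U{\left(4,5 \right)},c \right)} = 48 \cdot 452 - \left(15 + 153\right) = 21696 - 168 = 21528$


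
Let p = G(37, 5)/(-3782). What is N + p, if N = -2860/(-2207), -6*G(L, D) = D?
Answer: 64910155/50081244 ≈ 1.2961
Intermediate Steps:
G(L, D) = -D/6
N = 2860/2207 (N = -2860*(-1/2207) = 2860/2207 ≈ 1.2959)
p = 5/22692 (p = -⅙*5/(-3782) = -⅚*(-1/3782) = 5/22692 ≈ 0.00022034)
N + p = 2860/2207 + 5/22692 = 64910155/50081244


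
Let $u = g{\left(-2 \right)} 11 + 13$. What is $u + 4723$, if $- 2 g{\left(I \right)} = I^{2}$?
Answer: $4714$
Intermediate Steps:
$g{\left(I \right)} = - \frac{I^{2}}{2}$
$u = -9$ ($u = - \frac{\left(-2\right)^{2}}{2} \cdot 11 + 13 = \left(- \frac{1}{2}\right) 4 \cdot 11 + 13 = \left(-2\right) 11 + 13 = -22 + 13 = -9$)
$u + 4723 = -9 + 4723 = 4714$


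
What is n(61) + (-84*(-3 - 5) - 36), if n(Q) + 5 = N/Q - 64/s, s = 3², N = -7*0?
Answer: 5615/9 ≈ 623.89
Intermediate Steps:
N = 0
s = 9
n(Q) = -109/9 (n(Q) = -5 + (0/Q - 64/9) = -5 + (0 - 64*⅑) = -5 + (0 - 64/9) = -5 - 64/9 = -109/9)
n(61) + (-84*(-3 - 5) - 36) = -109/9 + (-84*(-3 - 5) - 36) = -109/9 + (-84*(-8) - 36) = -109/9 + (-21*(-32) - 36) = -109/9 + (672 - 36) = -109/9 + 636 = 5615/9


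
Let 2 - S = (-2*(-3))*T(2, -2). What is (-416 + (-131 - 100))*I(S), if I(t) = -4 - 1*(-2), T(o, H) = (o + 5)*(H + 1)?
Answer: 1294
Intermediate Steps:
T(o, H) = (1 + H)*(5 + o) (T(o, H) = (5 + o)*(1 + H) = (1 + H)*(5 + o))
S = 44 (S = 2 - (-2*(-3))*(5 + 2 + 5*(-2) - 2*2) = 2 - 6*(5 + 2 - 10 - 4) = 2 - 6*(-7) = 2 - 1*(-42) = 2 + 42 = 44)
I(t) = -2 (I(t) = -4 + 2 = -2)
(-416 + (-131 - 100))*I(S) = (-416 + (-131 - 100))*(-2) = (-416 - 231)*(-2) = -647*(-2) = 1294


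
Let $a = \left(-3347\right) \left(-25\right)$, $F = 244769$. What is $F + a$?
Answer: $328444$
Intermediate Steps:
$a = 83675$
$F + a = 244769 + 83675 = 328444$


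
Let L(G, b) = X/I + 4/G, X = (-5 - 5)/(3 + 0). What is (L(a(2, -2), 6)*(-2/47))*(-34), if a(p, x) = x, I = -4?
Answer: -238/141 ≈ -1.6879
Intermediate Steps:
X = -10/3 ≈ -3.3333
L(G, b) = ⅚ + 4/G (L(G, b) = -10/3/(-4) + 4/G = -10/3*(-¼) + 4/G = ⅚ + 4/G)
(L(a(2, -2), 6)*(-2/47))*(-34) = ((⅚ + 4/(-2))*(-2/47))*(-34) = ((⅚ + 4*(-½))*(-2*1/47))*(-34) = ((⅚ - 2)*(-2/47))*(-34) = -7/6*(-2/47)*(-34) = (7/141)*(-34) = -238/141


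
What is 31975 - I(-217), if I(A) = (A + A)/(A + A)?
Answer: 31974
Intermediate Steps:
I(A) = 1 (I(A) = (2*A)/((2*A)) = (2*A)*(1/(2*A)) = 1)
31975 - I(-217) = 31975 - 1*1 = 31975 - 1 = 31974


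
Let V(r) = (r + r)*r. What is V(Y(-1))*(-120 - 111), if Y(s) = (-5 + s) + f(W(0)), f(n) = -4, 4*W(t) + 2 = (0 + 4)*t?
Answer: -46200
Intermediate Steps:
W(t) = -1/2 + t (W(t) = -1/2 + ((0 + 4)*t)/4 = -1/2 + (4*t)/4 = -1/2 + t)
Y(s) = -9 + s (Y(s) = (-5 + s) - 4 = -9 + s)
V(r) = 2*r**2 (V(r) = (2*r)*r = 2*r**2)
V(Y(-1))*(-120 - 111) = (2*(-9 - 1)**2)*(-120 - 111) = (2*(-10)**2)*(-231) = (2*100)*(-231) = 200*(-231) = -46200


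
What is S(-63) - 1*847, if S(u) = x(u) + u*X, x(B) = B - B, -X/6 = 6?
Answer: 1421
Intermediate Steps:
X = -36 (X = -6*6 = -36)
x(B) = 0
S(u) = -36*u (S(u) = 0 + u*(-36) = 0 - 36*u = -36*u)
S(-63) - 1*847 = -36*(-63) - 1*847 = 2268 - 847 = 1421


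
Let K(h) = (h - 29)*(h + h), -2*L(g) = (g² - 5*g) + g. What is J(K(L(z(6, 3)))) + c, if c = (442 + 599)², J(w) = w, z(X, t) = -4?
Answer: 1085121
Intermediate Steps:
L(g) = 2*g - g²/2 (L(g) = -((g² - 5*g) + g)/2 = -(g² - 4*g)/2 = 2*g - g²/2)
K(h) = 2*h*(-29 + h) (K(h) = (-29 + h)*(2*h) = 2*h*(-29 + h))
c = 1083681 (c = 1041² = 1083681)
J(K(L(z(6, 3)))) + c = 2*((½)*(-4)*(4 - 1*(-4)))*(-29 + (½)*(-4)*(4 - 1*(-4))) + 1083681 = 2*((½)*(-4)*(4 + 4))*(-29 + (½)*(-4)*(4 + 4)) + 1083681 = 2*((½)*(-4)*8)*(-29 + (½)*(-4)*8) + 1083681 = 2*(-16)*(-29 - 16) + 1083681 = 2*(-16)*(-45) + 1083681 = 1440 + 1083681 = 1085121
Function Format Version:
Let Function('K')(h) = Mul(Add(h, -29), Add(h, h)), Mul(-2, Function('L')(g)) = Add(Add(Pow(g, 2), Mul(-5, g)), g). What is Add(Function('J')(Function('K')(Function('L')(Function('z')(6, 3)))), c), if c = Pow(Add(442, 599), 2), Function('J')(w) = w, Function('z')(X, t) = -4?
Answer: 1085121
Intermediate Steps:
Function('L')(g) = Add(Mul(2, g), Mul(Rational(-1, 2), Pow(g, 2))) (Function('L')(g) = Mul(Rational(-1, 2), Add(Add(Pow(g, 2), Mul(-5, g)), g)) = Mul(Rational(-1, 2), Add(Pow(g, 2), Mul(-4, g))) = Add(Mul(2, g), Mul(Rational(-1, 2), Pow(g, 2))))
Function('K')(h) = Mul(2, h, Add(-29, h)) (Function('K')(h) = Mul(Add(-29, h), Mul(2, h)) = Mul(2, h, Add(-29, h)))
c = 1083681 (c = Pow(1041, 2) = 1083681)
Add(Function('J')(Function('K')(Function('L')(Function('z')(6, 3)))), c) = Add(Mul(2, Mul(Rational(1, 2), -4, Add(4, Mul(-1, -4))), Add(-29, Mul(Rational(1, 2), -4, Add(4, Mul(-1, -4))))), 1083681) = Add(Mul(2, Mul(Rational(1, 2), -4, Add(4, 4)), Add(-29, Mul(Rational(1, 2), -4, Add(4, 4)))), 1083681) = Add(Mul(2, Mul(Rational(1, 2), -4, 8), Add(-29, Mul(Rational(1, 2), -4, 8))), 1083681) = Add(Mul(2, -16, Add(-29, -16)), 1083681) = Add(Mul(2, -16, -45), 1083681) = Add(1440, 1083681) = 1085121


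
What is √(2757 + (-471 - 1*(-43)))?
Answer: √2329 ≈ 48.260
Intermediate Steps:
√(2757 + (-471 - 1*(-43))) = √(2757 + (-471 + 43)) = √(2757 - 428) = √2329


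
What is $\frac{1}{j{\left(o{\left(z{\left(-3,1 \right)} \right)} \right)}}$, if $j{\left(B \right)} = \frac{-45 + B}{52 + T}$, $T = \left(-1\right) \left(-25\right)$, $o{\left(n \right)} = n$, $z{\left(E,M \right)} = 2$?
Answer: $- \frac{77}{43} \approx -1.7907$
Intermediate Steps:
$T = 25$
$j{\left(B \right)} = - \frac{45}{77} + \frac{B}{77}$ ($j{\left(B \right)} = \frac{-45 + B}{52 + 25} = \frac{-45 + B}{77} = \left(-45 + B\right) \frac{1}{77} = - \frac{45}{77} + \frac{B}{77}$)
$\frac{1}{j{\left(o{\left(z{\left(-3,1 \right)} \right)} \right)}} = \frac{1}{- \frac{45}{77} + \frac{1}{77} \cdot 2} = \frac{1}{- \frac{45}{77} + \frac{2}{77}} = \frac{1}{- \frac{43}{77}} = - \frac{77}{43}$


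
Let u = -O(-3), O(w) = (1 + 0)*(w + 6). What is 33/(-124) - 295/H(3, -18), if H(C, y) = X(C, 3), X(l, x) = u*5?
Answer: 7217/372 ≈ 19.401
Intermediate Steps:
O(w) = 6 + w (O(w) = 1*(6 + w) = 6 + w)
u = -3 (u = -(6 - 3) = -1*3 = -3)
X(l, x) = -15 (X(l, x) = -3*5 = -15)
H(C, y) = -15
33/(-124) - 295/H(3, -18) = 33/(-124) - 295/(-15) = 33*(-1/124) - 295*(-1/15) = -33/124 + 59/3 = 7217/372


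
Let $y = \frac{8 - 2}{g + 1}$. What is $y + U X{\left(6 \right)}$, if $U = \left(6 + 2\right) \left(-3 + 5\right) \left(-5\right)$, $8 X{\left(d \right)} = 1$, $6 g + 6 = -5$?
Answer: $- \frac{86}{5} \approx -17.2$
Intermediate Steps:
$g = - \frac{11}{6}$ ($g = -1 + \frac{1}{6} \left(-5\right) = -1 - \frac{5}{6} = - \frac{11}{6} \approx -1.8333$)
$X{\left(d \right)} = \frac{1}{8}$ ($X{\left(d \right)} = \frac{1}{8} \cdot 1 = \frac{1}{8}$)
$U = -80$ ($U = 8 \cdot 2 \left(-5\right) = 16 \left(-5\right) = -80$)
$y = - \frac{36}{5}$ ($y = \frac{8 - 2}{- \frac{11}{6} + 1} = \frac{6}{- \frac{5}{6}} = 6 \left(- \frac{6}{5}\right) = - \frac{36}{5} \approx -7.2$)
$y + U X{\left(6 \right)} = - \frac{36}{5} - 10 = - \frac{86}{5}$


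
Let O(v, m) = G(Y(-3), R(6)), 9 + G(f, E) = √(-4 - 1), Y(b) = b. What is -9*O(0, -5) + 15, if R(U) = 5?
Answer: 96 - 9*I*√5 ≈ 96.0 - 20.125*I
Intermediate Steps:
G(f, E) = -9 + I*√5 (G(f, E) = -9 + √(-4 - 1) = -9 + √(-5) = -9 + I*√5)
O(v, m) = -9 + I*√5
-9*O(0, -5) + 15 = -9*(-9 + I*√5) + 15 = (81 - 9*I*√5) + 15 = 96 - 9*I*√5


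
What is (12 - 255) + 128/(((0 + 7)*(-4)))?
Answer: -1733/7 ≈ -247.57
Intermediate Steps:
(12 - 255) + 128/(((0 + 7)*(-4))) = -243 + 128/((7*(-4))) = -243 + 128/(-28) = -243 + 128*(-1/28) = -243 - 32/7 = -1733/7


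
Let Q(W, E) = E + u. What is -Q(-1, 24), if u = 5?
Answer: -29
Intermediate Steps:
Q(W, E) = 5 + E (Q(W, E) = E + 5 = 5 + E)
-Q(-1, 24) = -(5 + 24) = -1*29 = -29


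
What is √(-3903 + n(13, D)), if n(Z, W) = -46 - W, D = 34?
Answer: I*√3983 ≈ 63.111*I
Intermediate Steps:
√(-3903 + n(13, D)) = √(-3903 + (-46 - 1*34)) = √(-3903 + (-46 - 34)) = √(-3903 - 80) = √(-3983) = I*√3983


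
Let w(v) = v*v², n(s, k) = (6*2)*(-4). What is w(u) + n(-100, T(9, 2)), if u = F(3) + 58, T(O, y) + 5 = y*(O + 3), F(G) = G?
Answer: 226933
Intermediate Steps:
T(O, y) = -5 + y*(3 + O) (T(O, y) = -5 + y*(O + 3) = -5 + y*(3 + O))
n(s, k) = -48 (n(s, k) = 12*(-4) = -48)
u = 61 (u = 3 + 58 = 61)
w(v) = v³
w(u) + n(-100, T(9, 2)) = 61³ - 48 = 226981 - 48 = 226933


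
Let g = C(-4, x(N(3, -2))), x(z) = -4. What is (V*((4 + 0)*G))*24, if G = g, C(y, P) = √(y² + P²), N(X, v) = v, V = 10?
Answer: 3840*√2 ≈ 5430.6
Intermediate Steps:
C(y, P) = √(P² + y²)
g = 4*√2 (g = √((-4)² + (-4)²) = √(16 + 16) = √32 = 4*√2 ≈ 5.6569)
G = 4*√2 ≈ 5.6569
(V*((4 + 0)*G))*24 = (10*((4 + 0)*(4*√2)))*24 = (10*(4*(4*√2)))*24 = (10*(16*√2))*24 = (160*√2)*24 = 3840*√2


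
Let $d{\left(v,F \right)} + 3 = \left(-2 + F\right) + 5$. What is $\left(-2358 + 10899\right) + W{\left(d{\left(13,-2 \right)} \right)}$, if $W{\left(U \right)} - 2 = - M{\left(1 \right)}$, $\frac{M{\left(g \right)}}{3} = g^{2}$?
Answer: $8540$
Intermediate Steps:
$M{\left(g \right)} = 3 g^{2}$
$d{\left(v,F \right)} = F$ ($d{\left(v,F \right)} = -3 + \left(\left(-2 + F\right) + 5\right) = -3 + \left(3 + F\right) = F$)
$W{\left(U \right)} = -1$ ($W{\left(U \right)} = 2 - 3 \cdot 1^{2} = 2 - 3 \cdot 1 = 2 - 3 = -1$)
$\left(-2358 + 10899\right) + W{\left(d{\left(13,-2 \right)} \right)} = \left(-2358 + 10899\right) - 1 = 8541 - 1 = 8540$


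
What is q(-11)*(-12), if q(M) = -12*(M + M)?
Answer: -3168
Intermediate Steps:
q(M) = -24*M
q(-11)*(-12) = -24*(-11)*(-12) = 264*(-12) = -3168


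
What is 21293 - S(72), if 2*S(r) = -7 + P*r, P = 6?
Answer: 42161/2 ≈ 21081.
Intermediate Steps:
S(r) = -7/2 + 3*r (S(r) = (-7 + 6*r)/2 = -7/2 + 3*r)
21293 - S(72) = 21293 - (-7/2 + 3*72) = 21293 - (-7/2 + 216) = 21293 - 1*425/2 = 21293 - 425/2 = 42161/2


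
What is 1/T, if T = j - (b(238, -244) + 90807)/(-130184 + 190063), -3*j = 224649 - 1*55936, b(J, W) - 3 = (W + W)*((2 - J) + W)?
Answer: -179637/10103340877 ≈ -1.7780e-5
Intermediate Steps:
b(J, W) = 3 + 2*W*(2 + W - J) (b(J, W) = 3 + (W + W)*((2 - J) + W) = 3 + (2*W)*(2 + W - J) = 3 + 2*W*(2 + W - J))
j = -168713/3 (j = -(224649 - 1*55936)/3 = -(224649 - 55936)/3 = -⅓*168713 = -168713/3 ≈ -56238.)
T = -10103340877/179637 (T = -168713/3 - ((3 + 2*(-244)² + 4*(-244) - 2*238*(-244)) + 90807)/(-130184 + 190063) = -168713/3 - ((3 + 2*59536 - 976 + 116144) + 90807)/59879 = -168713/3 - ((3 + 119072 - 976 + 116144) + 90807)/59879 = -168713/3 - (234243 + 90807)/59879 = -168713/3 - 325050/59879 = -10103340877/179637 ≈ -56243.)
1/T = 1/(-10103340877/179637) = -179637/10103340877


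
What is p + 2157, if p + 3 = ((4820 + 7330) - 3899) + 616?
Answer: 11021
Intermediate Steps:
p = 8864 (p = -3 + (((4820 + 7330) - 3899) + 616) = -3 + ((12150 - 3899) + 616) = -3 + (8251 + 616) = -3 + 8867 = 8864)
p + 2157 = 8864 + 2157 = 11021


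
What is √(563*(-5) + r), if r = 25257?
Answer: 7*√458 ≈ 149.81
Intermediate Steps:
√(563*(-5) + r) = √(563*(-5) + 25257) = √(-2815 + 25257) = √22442 = 7*√458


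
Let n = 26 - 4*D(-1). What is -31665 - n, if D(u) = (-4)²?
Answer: -31627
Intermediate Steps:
D(u) = 16
n = -38 (n = 26 - 4*16 = 26 - 64 = -38)
-31665 - n = -31665 - 1*(-38) = -31665 + 38 = -31627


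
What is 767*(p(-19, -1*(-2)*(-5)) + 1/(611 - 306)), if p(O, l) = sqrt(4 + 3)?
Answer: 767/305 + 767*sqrt(7) ≈ 2031.8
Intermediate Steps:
p(O, l) = sqrt(7)
767*(p(-19, -1*(-2)*(-5)) + 1/(611 - 306)) = 767*(sqrt(7) + 1/(611 - 306)) = 767*(sqrt(7) + 1/305) = 767*(1/305 + sqrt(7)) = 767/305 + 767*sqrt(7)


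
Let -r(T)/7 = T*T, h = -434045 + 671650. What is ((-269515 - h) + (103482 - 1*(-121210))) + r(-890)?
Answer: -5827128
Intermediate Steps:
h = 237605
r(T) = -7*T**2 (r(T) = -7*T*T = -7*T**2)
((-269515 - h) + (103482 - 1*(-121210))) + r(-890) = ((-269515 - 1*237605) + (103482 - 1*(-121210))) - 7*(-890)**2 = ((-269515 - 237605) + (103482 + 121210)) - 7*792100 = (-507120 + 224692) - 5544700 = -282428 - 5544700 = -5827128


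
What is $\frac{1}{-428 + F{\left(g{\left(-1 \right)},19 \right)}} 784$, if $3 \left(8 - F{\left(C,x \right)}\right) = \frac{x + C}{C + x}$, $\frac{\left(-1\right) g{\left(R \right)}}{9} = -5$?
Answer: $- \frac{2352}{1261} \approx -1.8652$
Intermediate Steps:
$g{\left(R \right)} = 45$ ($g{\left(R \right)} = \left(-9\right) \left(-5\right) = 45$)
$F{\left(C,x \right)} = \frac{23}{3}$ ($F{\left(C,x \right)} = 8 - \frac{\left(x + C\right) \frac{1}{C + x}}{3} = 8 - \frac{\left(C + x\right) \frac{1}{C + x}}{3} = 8 - \frac{1}{3} = \frac{23}{3}$)
$\frac{1}{-428 + F{\left(g{\left(-1 \right)},19 \right)}} 784 = \frac{1}{-428 + \frac{23}{3}} \cdot 784 = \frac{1}{- \frac{1261}{3}} \cdot 784 = \left(- \frac{3}{1261}\right) 784 = - \frac{2352}{1261}$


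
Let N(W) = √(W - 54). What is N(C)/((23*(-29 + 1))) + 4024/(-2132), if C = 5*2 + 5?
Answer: -1006/533 - I*√39/644 ≈ -1.8874 - 0.0096972*I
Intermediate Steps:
C = 15 (C = 10 + 5 = 15)
N(W) = √(-54 + W)
N(C)/((23*(-29 + 1))) + 4024/(-2132) = √(-54 + 15)/((23*(-29 + 1))) + 4024/(-2132) = √(-39)/((23*(-28))) + 4024*(-1/2132) = (I*√39)/(-644) - 1006/533 = (I*√39)*(-1/644) - 1006/533 = -I*√39/644 - 1006/533 = -1006/533 - I*√39/644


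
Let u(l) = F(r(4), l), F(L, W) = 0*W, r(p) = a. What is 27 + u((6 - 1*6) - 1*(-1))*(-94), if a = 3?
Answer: 27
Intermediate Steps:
r(p) = 3
F(L, W) = 0
u(l) = 0
27 + u((6 - 1*6) - 1*(-1))*(-94) = 27 + 0*(-94) = 27 + 0 = 27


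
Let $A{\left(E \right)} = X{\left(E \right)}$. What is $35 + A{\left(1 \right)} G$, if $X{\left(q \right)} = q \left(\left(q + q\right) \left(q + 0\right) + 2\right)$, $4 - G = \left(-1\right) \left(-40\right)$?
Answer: $-109$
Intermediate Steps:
$G = -36$ ($G = 4 - \left(-1\right) \left(-40\right) = 4 - 40 = -36$)
$X{\left(q \right)} = q \left(2 + 2 q^{2}\right)$ ($X{\left(q \right)} = q \left(2 q q + 2\right) = q \left(2 q^{2} + 2\right) = q \left(2 + 2 q^{2}\right)$)
$A{\left(E \right)} = 2 E \left(1 + E^{2}\right)$
$35 + A{\left(1 \right)} G = 35 + 2 \cdot 1 \left(1 + 1^{2}\right) \left(-36\right) = 35 + 2 \cdot 1 \left(1 + 1\right) \left(-36\right) = 35 + 2 \cdot 1 \cdot 2 \left(-36\right) = 35 + 4 \left(-36\right) = 35 - 144 = -109$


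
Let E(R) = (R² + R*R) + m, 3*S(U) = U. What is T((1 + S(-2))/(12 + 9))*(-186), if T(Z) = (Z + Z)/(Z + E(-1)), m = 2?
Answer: -372/253 ≈ -1.4704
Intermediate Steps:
S(U) = U/3
E(R) = 2 + 2*R² (E(R) = (R² + R*R) + 2 = (R² + R²) + 2 = 2*R² + 2 = 2 + 2*R²)
T(Z) = 2*Z/(4 + Z) (T(Z) = (Z + Z)/(Z + (2 + 2*(-1)²)) = (2*Z)/(Z + (2 + 2*1)) = (2*Z)/(Z + (2 + 2)) = (2*Z)/(Z + 4) = (2*Z)/(4 + Z) = 2*Z/(4 + Z))
T((1 + S(-2))/(12 + 9))*(-186) = (2*((1 + (⅓)*(-2))/(12 + 9))/(4 + (1 + (⅓)*(-2))/(12 + 9)))*(-186) = (2*((1 - ⅔)/21)/(4 + (1 - ⅔)/21))*(-186) = (2*((⅓)*(1/21))/(4 + (⅓)*(1/21)))*(-186) = (2*(1/63)/(4 + 1/63))*(-186) = (2*(1/63)/(253/63))*(-186) = (2*(1/63)*(63/253))*(-186) = (2/253)*(-186) = -372/253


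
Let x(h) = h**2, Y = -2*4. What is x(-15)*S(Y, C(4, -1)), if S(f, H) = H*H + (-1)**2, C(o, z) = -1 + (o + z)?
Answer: 1125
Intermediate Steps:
C(o, z) = -1 + o + z
Y = -8
S(f, H) = 1 + H**2 (S(f, H) = H**2 + 1 = 1 + H**2)
x(-15)*S(Y, C(4, -1)) = (-15)**2*(1 + (-1 + 4 - 1)**2) = 225*(1 + 2**2) = 225*(1 + 4) = 225*5 = 1125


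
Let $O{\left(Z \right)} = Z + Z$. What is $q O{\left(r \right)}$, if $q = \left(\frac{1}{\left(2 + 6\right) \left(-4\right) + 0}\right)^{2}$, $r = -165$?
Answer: $- \frac{165}{512} \approx -0.32227$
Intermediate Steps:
$O{\left(Z \right)} = 2 Z$
$q = \frac{1}{1024}$ ($q = \left(\frac{1}{8 \left(-4\right) + 0}\right)^{2} = \left(\frac{1}{-32 + 0}\right)^{2} = \left(\frac{1}{-32}\right)^{2} = \left(- \frac{1}{32}\right)^{2} = \frac{1}{1024} \approx 0.00097656$)
$q O{\left(r \right)} = \frac{2 \left(-165\right)}{1024} = \frac{1}{1024} \left(-330\right) = - \frac{165}{512}$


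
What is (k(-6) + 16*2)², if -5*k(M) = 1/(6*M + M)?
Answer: 45171841/44100 ≈ 1024.3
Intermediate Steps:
k(M) = -1/(35*M) (k(M) = -1/(5*(6*M + M)) = -1/(7*M)/5 = -1/(35*M))
(k(-6) + 16*2)² = (-1/35/(-6) + 16*2)² = (-1/35*(-⅙) + 32)² = (1/210 + 32)² = (6721/210)² = 45171841/44100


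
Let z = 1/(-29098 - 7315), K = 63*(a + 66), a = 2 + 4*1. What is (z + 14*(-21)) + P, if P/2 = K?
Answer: 319633313/36413 ≈ 8778.0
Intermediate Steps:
a = 6 (a = 2 + 4 = 6)
K = 4536 (K = 63*(6 + 66) = 63*72 = 4536)
P = 9072 (P = 2*4536 = 9072)
z = -1/36413 (z = 1/(-36413) = -1/36413 ≈ -2.7463e-5)
(z + 14*(-21)) + P = (-1/36413 + 14*(-21)) + 9072 = (-1/36413 - 294) + 9072 = -10705423/36413 + 9072 = 319633313/36413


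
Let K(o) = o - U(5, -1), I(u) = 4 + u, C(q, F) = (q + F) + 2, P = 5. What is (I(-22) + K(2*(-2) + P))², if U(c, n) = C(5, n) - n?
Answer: 576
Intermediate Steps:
C(q, F) = 2 + F + q (C(q, F) = (F + q) + 2 = 2 + F + q)
U(c, n) = 7 (U(c, n) = (2 + n + 5) - n = (7 + n) - n = 7)
K(o) = -7 + o (K(o) = o - 1*7 = o - 7 = -7 + o)
(I(-22) + K(2*(-2) + P))² = ((4 - 22) + (-7 + (2*(-2) + 5)))² = (-18 + (-7 + (-4 + 5)))² = (-18 + (-7 + 1))² = (-18 - 6)² = (-24)² = 576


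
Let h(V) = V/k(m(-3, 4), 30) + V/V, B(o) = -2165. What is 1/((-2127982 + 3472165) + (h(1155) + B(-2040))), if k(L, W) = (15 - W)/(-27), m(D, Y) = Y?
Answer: 1/1344098 ≈ 7.4399e-7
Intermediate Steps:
k(L, W) = -5/9 + W/27 (k(L, W) = (15 - W)*(-1/27) = -5/9 + W/27)
h(V) = 1 + 9*V/5 (h(V) = V/(-5/9 + (1/27)*30) + V/V = V/(-5/9 + 10/9) + 1 = V/(5/9) + 1 = V*(9/5) + 1 = 9*V/5 + 1 = 1 + 9*V/5)
1/((-2127982 + 3472165) + (h(1155) + B(-2040))) = 1/((-2127982 + 3472165) + ((1 + (9/5)*1155) - 2165)) = 1/(1344183 + ((1 + 2079) - 2165)) = 1/(1344183 + (2080 - 2165)) = 1/(1344183 - 85) = 1/1344098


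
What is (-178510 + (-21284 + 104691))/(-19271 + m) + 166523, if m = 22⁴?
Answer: 35799852052/214985 ≈ 1.6652e+5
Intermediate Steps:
m = 234256
(-178510 + (-21284 + 104691))/(-19271 + m) + 166523 = (-178510 + (-21284 + 104691))/(-19271 + 234256) + 166523 = (-178510 + 83407)/214985 + 166523 = -95103*1/214985 + 166523 = -95103/214985 + 166523 = 35799852052/214985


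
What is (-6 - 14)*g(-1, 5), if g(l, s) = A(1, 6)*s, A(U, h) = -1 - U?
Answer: 200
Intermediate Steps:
g(l, s) = -2*s (g(l, s) = (-1 - 1*1)*s = (-1 - 1)*s = -2*s)
(-6 - 14)*g(-1, 5) = (-6 - 14)*(-2*5) = -20*(-10) = 200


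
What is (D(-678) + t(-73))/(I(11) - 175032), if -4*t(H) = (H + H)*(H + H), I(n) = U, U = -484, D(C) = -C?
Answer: 4651/175516 ≈ 0.026499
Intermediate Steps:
I(n) = -484
t(H) = -H**2 (t(H) = -(H + H)*(H + H)/4 = -2*H*2*H/4 = -H**2)
(D(-678) + t(-73))/(I(11) - 175032) = (-1*(-678) - 1*(-73)**2)/(-484 - 175032) = (678 - 1*5329)/(-175516) = (678 - 5329)*(-1/175516) = -4651*(-1/175516) = 4651/175516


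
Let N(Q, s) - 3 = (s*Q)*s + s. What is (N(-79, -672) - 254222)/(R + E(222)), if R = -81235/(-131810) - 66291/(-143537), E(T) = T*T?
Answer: -19422347683189234/26641558696411 ≈ -729.02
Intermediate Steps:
E(T) = T²
N(Q, s) = 3 + s + Q*s² (N(Q, s) = 3 + ((s*Q)*s + s) = 3 + ((Q*s)*s + s) = 3 + (Q*s² + s) = 3 + (s + Q*s²) = 3 + s + Q*s²)
R = 582801283/540560342 (R = -81235*(-1/131810) - 66291*(-1/143537) = 2321/3766 + 66291/143537 = 582801283/540560342 ≈ 1.0781)
(N(-79, -672) - 254222)/(R + E(222)) = ((3 - 672 - 79*(-672)²) - 254222)/(582801283/540560342 + 222²) = ((3 - 672 - 79*451584) - 254222)/(582801283/540560342 + 49284) = ((3 - 672 - 35675136) - 254222)/(26641558696411/540560342) = (-35675805 - 254222)*(540560342/26641558696411) = -35930027*540560342/26641558696411 = -19422347683189234/26641558696411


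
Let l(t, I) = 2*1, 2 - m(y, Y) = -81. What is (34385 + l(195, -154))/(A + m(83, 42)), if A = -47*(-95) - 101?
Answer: 34387/4447 ≈ 7.7326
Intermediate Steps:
m(y, Y) = 83 (m(y, Y) = 2 - 1*(-81) = 2 + 81 = 83)
A = 4364 (A = 4465 - 101 = 4364)
l(t, I) = 2
(34385 + l(195, -154))/(A + m(83, 42)) = (34385 + 2)/(4364 + 83) = 34387/4447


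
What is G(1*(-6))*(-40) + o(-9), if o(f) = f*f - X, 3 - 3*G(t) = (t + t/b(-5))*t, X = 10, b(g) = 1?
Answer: 991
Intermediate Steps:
G(t) = 1 - 2*t²/3 (G(t) = 1 - (t + t/1)*t/3 = 1 - (t + t*1)*t/3 = 1 - (t + t)*t/3 = 1 - 2*t*t/3 = 1 - 2*t²/3)
o(f) = -10 + f² (o(f) = f*f - 1*10 = f² - 10 = -10 + f²)
G(1*(-6))*(-40) + o(-9) = (1 - 2*(1*(-6))²/3)*(-40) + (-10 + (-9)²) = (1 - ⅔*(-6)²)*(-40) + (-10 + 81) = (1 - ⅔*36)*(-40) + 71 = (1 - 24)*(-40) + 71 = -23*(-40) + 71 = 920 + 71 = 991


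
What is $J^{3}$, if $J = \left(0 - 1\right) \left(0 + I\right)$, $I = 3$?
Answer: $-27$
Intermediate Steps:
$J = -3$ ($J = \left(0 - 1\right) \left(0 + 3\right) = \left(-1\right) 3 = -3$)
$J^{3} = \left(-3\right)^{3} = -27$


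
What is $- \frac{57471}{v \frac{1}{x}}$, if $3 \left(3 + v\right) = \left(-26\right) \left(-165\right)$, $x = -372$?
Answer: $\frac{21379212}{1427} \approx 14982.0$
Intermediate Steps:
$v = 1427$ ($v = -3 + \frac{\left(-26\right) \left(-165\right)}{3} = -3 + \frac{1}{3} \cdot 4290 = -3 + 1430 = 1427$)
$- \frac{57471}{v \frac{1}{x}} = - \frac{57471}{1427 \frac{1}{-372}} = - \frac{57471}{1427 \left(- \frac{1}{372}\right)} = - \frac{57471}{- \frac{1427}{372}} = \left(-57471\right) \left(- \frac{372}{1427}\right) = \frac{21379212}{1427}$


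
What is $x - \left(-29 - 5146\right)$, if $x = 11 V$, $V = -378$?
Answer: $1017$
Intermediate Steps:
$x = -4158$ ($x = 11 \left(-378\right) = -4158$)
$x - \left(-29 - 5146\right) = -4158 - \left(-29 - 5146\right) = -4158 - -5175 = -4158 + 5175 = 1017$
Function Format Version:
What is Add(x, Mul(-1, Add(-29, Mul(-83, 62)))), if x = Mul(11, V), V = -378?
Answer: 1017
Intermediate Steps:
x = -4158 (x = Mul(11, -378) = -4158)
Add(x, Mul(-1, Add(-29, Mul(-83, 62)))) = Add(-4158, Mul(-1, Add(-29, Mul(-83, 62)))) = Add(-4158, Mul(-1, Add(-29, -5146))) = Add(-4158, Mul(-1, -5175)) = Add(-4158, 5175) = 1017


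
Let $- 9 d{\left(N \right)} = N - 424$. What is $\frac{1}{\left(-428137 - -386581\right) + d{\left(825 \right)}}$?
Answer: $- \frac{9}{374405} \approx -2.4038 \cdot 10^{-5}$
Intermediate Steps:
$d{\left(N \right)} = \frac{424}{9} - \frac{N}{9}$ ($d{\left(N \right)} = - \frac{N - 424}{9} = - \frac{-424 + N}{9} = \frac{424}{9} - \frac{N}{9}$)
$\frac{1}{\left(-428137 - -386581\right) + d{\left(825 \right)}} = \frac{1}{\left(-428137 - -386581\right) + \left(\frac{424}{9} - \frac{275}{3}\right)} = \frac{1}{\left(-428137 + 386581\right) + \left(\frac{424}{9} - \frac{275}{3}\right)} = \frac{1}{-41556 - \frac{401}{9}} = \frac{1}{- \frac{374405}{9}} = - \frac{9}{374405}$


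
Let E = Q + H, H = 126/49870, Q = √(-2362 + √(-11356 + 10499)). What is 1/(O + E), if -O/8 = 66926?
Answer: -1/(13350398417/24935 - √(-2362 + I*√857)) ≈ -1.8677e-6 - 1.6954e-10*I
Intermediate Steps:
Q = √(-2362 + I*√857) (Q = √(-2362 + √(-857)) = √(-2362 + I*√857) ≈ 0.3012 + 48.601*I)
H = 63/24935 (H = 126*(1/49870) = 63/24935 ≈ 0.0025266)
O = -535408 (O = -8*66926 = -535408)
E = 63/24935 + √(-2362 + I*√857) (E = √(-2362 + I*√857) + 63/24935 = 63/24935 + √(-2362 + I*√857) ≈ 0.3037 + 48.601*I)
1/(O + E) = 1/(-535408 + (63/24935 + √(-2362 + I*√857))) = 1/(-13350398417/24935 + √(-2362 + I*√857))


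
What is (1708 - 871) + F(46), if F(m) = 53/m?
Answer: 38555/46 ≈ 838.15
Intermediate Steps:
(1708 - 871) + F(46) = (1708 - 871) + 53/46 = 837 + 53*(1/46) = 837 + 53/46 = 38555/46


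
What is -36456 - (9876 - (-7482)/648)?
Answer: -5005103/108 ≈ -46344.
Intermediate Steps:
-36456 - (9876 - (-7482)/648) = -36456 - (9876 - 1*(-1247/108)) = -36456 - (9876 + 1247/108) = -36456 - 1*1067855/108 = -36456 - 1067855/108 = -5005103/108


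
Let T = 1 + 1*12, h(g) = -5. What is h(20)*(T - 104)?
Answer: 455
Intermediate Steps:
T = 13 (T = 1 + 12 = 13)
h(20)*(T - 104) = -5*(13 - 104) = -5*(-91) = 455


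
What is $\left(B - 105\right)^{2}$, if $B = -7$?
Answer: $12544$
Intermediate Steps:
$\left(B - 105\right)^{2} = \left(-7 - 105\right)^{2} = \left(-112\right)^{2} = 12544$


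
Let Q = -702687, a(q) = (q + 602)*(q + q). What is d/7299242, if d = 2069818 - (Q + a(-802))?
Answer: 2451705/7299242 ≈ 0.33589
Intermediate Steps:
a(q) = 2*q*(602 + q) (a(q) = (602 + q)*(2*q) = 2*q*(602 + q))
d = 2451705 (d = 2069818 - (-702687 + 2*(-802)*(602 - 802)) = 2069818 - (-702687 + 2*(-802)*(-200)) = 2069818 - (-702687 + 320800) = 2069818 - 1*(-381887) = 2069818 + 381887 = 2451705)
d/7299242 = 2451705/7299242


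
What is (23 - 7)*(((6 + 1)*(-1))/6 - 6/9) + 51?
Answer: 65/3 ≈ 21.667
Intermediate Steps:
(23 - 7)*(((6 + 1)*(-1))/6 - 6/9) + 51 = 16*((7*(-1))*(⅙) - 6*⅑) + 51 = 16*(-7*⅙ - ⅔) + 51 = 16*(-7/6 - ⅔) + 51 = 16*(-11/6) + 51 = -88/3 + 51 = 65/3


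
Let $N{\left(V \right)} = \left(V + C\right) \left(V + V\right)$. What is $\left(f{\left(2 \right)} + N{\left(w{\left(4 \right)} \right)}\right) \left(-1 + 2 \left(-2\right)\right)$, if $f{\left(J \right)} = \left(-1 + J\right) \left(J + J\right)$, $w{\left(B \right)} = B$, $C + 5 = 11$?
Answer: $-420$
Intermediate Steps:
$C = 6$ ($C = -5 + 11 = 6$)
$f{\left(J \right)} = 2 J \left(-1 + J\right)$ ($f{\left(J \right)} = \left(-1 + J\right) 2 J = 2 J \left(-1 + J\right)$)
$N{\left(V \right)} = 2 V \left(6 + V\right)$ ($N{\left(V \right)} = \left(V + 6\right) \left(V + V\right) = \left(6 + V\right) 2 V = 2 V \left(6 + V\right)$)
$\left(f{\left(2 \right)} + N{\left(w{\left(4 \right)} \right)}\right) \left(-1 + 2 \left(-2\right)\right) = \left(2 \cdot 2 \left(-1 + 2\right) + 2 \cdot 4 \left(6 + 4\right)\right) \left(-1 + 2 \left(-2\right)\right) = \left(2 \cdot 2 \cdot 1 + 2 \cdot 4 \cdot 10\right) \left(-1 - 4\right) = \left(4 + 80\right) \left(-5\right) = 84 \left(-5\right) = -420$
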